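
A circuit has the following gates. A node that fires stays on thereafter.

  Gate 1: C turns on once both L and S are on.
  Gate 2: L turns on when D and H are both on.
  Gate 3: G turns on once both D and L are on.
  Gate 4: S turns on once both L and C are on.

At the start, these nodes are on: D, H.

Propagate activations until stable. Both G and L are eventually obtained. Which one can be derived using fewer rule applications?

L

L: Gate 2: D and H on → L on. [1 rule application]
G: D and H are on, so L turns on (Gate 2). D and L are on, so G turns on (Gate 3). [2 rule applications]
L needs fewer.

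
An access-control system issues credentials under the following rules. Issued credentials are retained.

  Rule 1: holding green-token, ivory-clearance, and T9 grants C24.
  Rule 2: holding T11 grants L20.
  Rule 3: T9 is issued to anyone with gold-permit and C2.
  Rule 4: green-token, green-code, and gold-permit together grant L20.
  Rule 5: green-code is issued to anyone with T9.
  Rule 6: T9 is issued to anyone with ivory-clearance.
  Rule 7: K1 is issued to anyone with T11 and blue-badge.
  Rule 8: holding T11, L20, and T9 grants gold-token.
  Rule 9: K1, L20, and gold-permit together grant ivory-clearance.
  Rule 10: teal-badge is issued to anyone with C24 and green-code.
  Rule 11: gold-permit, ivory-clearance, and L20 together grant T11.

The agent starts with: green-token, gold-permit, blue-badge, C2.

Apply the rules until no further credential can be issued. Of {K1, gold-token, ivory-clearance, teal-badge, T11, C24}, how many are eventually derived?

0

K1 would need T11 and blue-badge (Rule 7), but T11 is never granted.
gold-token would need T11, L20, and T9 (Rule 8), but T11 is never granted.
ivory-clearance would need K1, L20, and gold-permit (Rule 9), but K1 is never granted.
teal-badge would need C24 and green-code (Rule 10), but C24 is never granted.
T11 would need gold-permit, ivory-clearance, and L20 (Rule 11), but ivory-clearance is never granted.
C24 would need green-token, ivory-clearance, and T9 (Rule 1), but ivory-clearance is never granted.
None of the 6 are reached.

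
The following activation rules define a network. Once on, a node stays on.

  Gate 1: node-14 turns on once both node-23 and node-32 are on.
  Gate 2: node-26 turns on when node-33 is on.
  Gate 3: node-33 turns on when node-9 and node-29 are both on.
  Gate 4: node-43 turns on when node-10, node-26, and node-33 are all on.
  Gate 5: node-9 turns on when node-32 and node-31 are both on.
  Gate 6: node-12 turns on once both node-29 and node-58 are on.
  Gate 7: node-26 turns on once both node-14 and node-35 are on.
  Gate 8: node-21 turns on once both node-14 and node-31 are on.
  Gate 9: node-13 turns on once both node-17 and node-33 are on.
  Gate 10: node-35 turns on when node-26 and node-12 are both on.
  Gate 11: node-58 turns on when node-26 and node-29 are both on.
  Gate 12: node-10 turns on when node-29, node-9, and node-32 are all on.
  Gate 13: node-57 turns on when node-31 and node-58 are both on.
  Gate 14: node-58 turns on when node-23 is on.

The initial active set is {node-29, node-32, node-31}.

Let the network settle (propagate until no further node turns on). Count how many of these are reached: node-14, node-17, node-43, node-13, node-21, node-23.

1

Gate 5: node-32 and node-31 on → node-9 on.
node-29, node-9, and node-32 are on, so node-10 turns on (Gate 12).
node-9 and node-29 are on, so node-33 turns on (Gate 3).
Gate 2: node-33 on → node-26 on.
Gate 4: node-10, node-26, and node-33 on → node-43 on.
node-14 would need node-23 and node-32 (Gate 1), but node-23 never turns on.
No rule produces node-17, and it is not given.
node-43: reached.
node-13 would need node-17 and node-33 (Gate 9), but node-17 never turns on.
node-21 would need node-14 and node-31 (Gate 8), but node-14 never turns on.
No rule produces node-23, and it is not given.
Reached: node-43 — 1 of the 6.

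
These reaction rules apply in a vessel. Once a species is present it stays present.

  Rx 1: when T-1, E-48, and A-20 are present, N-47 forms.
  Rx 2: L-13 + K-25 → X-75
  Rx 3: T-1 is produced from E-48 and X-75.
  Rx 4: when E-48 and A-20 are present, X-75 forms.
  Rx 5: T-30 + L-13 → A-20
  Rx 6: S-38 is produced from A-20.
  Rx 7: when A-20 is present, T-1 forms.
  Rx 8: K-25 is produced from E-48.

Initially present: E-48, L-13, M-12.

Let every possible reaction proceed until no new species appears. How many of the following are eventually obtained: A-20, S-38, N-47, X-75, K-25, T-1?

E-48 present → K-25 forms (Rx 8).
L-13 and K-25 present → X-75 forms (Rx 2).
E-48 and X-75 present → T-1 forms (Rx 3).
A-20 would need T-30 and L-13 (Rx 5), but T-30 never forms.
S-38 would need A-20 (Rx 6), but A-20 never forms.
N-47 would need T-1, E-48, and A-20 (Rx 1), but A-20 never forms.
X-75: reached.
K-25: reached.
T-1: reached.
Reached: X-75, K-25, and T-1 — 3 of the 6.

3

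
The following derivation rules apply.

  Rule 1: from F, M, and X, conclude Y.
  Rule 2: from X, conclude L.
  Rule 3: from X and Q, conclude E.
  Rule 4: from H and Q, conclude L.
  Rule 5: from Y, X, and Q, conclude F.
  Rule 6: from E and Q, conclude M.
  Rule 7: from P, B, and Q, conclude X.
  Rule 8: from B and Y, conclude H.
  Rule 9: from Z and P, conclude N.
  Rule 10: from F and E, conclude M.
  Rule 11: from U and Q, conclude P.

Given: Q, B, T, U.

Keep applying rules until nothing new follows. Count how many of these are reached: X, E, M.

3

From U and Q, Rule 11 gives P.
P, B, and Q hold, so X follows (Rule 7).
From X and Q, Rule 3 gives E.
From E and Q, Rule 6 gives M.
X: reached.
E: reached.
M: reached.
All 3 are reached.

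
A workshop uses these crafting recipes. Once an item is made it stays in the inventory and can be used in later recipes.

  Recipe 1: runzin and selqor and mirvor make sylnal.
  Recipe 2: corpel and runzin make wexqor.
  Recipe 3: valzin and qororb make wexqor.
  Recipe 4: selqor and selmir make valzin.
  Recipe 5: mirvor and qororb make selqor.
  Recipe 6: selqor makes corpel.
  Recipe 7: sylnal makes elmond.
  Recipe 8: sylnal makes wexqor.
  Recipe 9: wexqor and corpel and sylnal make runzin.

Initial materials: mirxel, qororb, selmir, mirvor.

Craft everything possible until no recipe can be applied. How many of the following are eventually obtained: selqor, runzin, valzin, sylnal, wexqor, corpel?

4

Using Recipe 5, mirvor and qororb make selqor.
selqor and selmir → valzin (Recipe 4).
selqor → corpel (Recipe 6).
Using Recipe 3, valzin and qororb make wexqor.
selqor: reached.
runzin would need wexqor, corpel, and sylnal (Recipe 9), but sylnal is never obtained.
valzin: reached.
sylnal would need runzin, selqor, and mirvor (Recipe 1), but runzin is never obtained.
wexqor: reached.
corpel: reached.
Reached: selqor, valzin, wexqor, and corpel — 4 of the 6.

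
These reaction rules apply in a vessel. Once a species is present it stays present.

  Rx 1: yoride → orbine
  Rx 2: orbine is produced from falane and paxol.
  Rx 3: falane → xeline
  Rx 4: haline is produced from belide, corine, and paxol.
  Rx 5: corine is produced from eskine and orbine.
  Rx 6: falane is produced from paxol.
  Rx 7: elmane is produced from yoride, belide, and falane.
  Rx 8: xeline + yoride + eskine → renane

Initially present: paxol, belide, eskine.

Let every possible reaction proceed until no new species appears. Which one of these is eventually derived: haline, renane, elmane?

haline

paxol present → falane forms (Rx 6).
falane and paxol present → orbine forms (Rx 2).
eskine and orbine present → corine forms (Rx 5).
belide, corine, and paxol present → haline forms (Rx 4).
renane would need xeline, yoride, and eskine (Rx 8), but yoride never forms. elmane would need yoride, belide, and falane (Rx 7), but yoride never forms.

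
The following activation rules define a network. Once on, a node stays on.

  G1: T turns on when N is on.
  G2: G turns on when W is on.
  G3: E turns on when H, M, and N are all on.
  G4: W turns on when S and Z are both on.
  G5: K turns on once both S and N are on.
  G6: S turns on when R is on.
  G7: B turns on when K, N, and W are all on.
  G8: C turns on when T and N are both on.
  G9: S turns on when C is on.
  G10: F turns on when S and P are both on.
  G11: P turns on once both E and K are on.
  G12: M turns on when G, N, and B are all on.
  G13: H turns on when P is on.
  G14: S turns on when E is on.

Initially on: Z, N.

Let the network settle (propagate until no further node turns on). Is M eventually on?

G1: N on → T on.
T and N are on, so C turns on (G8).
G9: C on → S on.
G5: S and N on → K on.
G4: S and Z on → W on.
W is on, so G turns on (G2).
G7: K, N, and W on → B on.
G12: G, N, and B on → M on.

Yes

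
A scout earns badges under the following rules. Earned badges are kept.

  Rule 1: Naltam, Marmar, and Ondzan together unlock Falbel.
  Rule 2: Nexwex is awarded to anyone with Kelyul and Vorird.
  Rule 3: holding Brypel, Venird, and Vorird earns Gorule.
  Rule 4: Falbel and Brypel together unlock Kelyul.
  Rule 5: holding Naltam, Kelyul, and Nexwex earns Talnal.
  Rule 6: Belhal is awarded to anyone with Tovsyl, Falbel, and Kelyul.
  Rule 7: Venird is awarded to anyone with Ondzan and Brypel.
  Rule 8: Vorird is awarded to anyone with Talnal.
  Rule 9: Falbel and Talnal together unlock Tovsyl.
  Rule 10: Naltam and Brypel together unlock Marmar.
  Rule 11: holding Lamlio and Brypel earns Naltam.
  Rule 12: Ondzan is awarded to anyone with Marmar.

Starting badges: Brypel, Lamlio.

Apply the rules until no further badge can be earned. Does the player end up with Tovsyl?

Tovsyl would need Falbel and Talnal (Rule 9), but Talnal is never earned.

No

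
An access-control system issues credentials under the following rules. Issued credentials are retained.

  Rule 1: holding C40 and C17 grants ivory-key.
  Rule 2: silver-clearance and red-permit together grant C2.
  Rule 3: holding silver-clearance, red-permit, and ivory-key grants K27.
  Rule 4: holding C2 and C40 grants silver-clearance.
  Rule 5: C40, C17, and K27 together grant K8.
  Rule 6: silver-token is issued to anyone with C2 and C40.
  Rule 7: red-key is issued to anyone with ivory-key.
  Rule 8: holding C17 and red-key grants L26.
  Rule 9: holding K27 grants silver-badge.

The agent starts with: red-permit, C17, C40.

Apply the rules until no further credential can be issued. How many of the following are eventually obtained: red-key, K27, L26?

Holding C40 and C17 grants ivory-key (Rule 1).
Holding ivory-key grants red-key (Rule 7).
Holding C17 and red-key grants L26 (Rule 8).
red-key: reached.
K27 would need silver-clearance, red-permit, and ivory-key (Rule 3), but silver-clearance is never granted.
L26: reached.
Reached: red-key and L26 — 2 of the 3.

2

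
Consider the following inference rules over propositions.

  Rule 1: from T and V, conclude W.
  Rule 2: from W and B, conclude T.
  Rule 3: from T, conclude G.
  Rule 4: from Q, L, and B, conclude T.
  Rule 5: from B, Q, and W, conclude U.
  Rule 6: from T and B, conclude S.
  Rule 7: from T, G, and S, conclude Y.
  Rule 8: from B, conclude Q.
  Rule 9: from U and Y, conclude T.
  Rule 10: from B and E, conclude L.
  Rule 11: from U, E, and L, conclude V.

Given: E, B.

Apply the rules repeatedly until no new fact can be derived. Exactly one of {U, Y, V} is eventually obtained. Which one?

Y

B holds, so Q follows (Rule 8).
B and E hold, so L follows (Rule 10).
From Q, L, and B, Rule 4 gives T.
From T and B, Rule 6 gives S.
T holds, so G follows (Rule 3).
From T, G, and S, Rule 7 gives Y.
V would need U, E, and L (Rule 11), but U is never established. U would need B, Q, and W (Rule 5), but W is never established.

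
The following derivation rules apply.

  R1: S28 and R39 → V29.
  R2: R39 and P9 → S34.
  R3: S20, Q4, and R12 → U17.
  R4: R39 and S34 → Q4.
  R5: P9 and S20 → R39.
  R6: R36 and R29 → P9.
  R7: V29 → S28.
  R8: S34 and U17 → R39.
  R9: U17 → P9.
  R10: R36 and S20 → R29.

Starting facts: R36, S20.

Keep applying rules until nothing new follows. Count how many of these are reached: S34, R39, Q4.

3

From R36 and S20, R10 gives R29.
From R36 and R29, R6 gives P9.
P9 and S20 hold, so R39 follows (R5).
From R39 and P9, R2 gives S34.
From R39 and S34, R4 gives Q4.
S34: reached.
R39: reached.
Q4: reached.
All 3 are reached.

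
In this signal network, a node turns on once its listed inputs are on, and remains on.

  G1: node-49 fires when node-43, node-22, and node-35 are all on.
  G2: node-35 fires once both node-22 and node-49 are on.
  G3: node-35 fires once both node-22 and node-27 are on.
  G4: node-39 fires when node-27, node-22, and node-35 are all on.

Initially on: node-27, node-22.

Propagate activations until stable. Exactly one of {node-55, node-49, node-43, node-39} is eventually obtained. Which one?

node-22 and node-27 are on, so node-35 fires (G3).
node-27, node-22, and node-35 are on, so node-39 fires (G4).
No rule produces node-43, and it is not given. node-49 would need node-43, node-22, and node-35 (G1), but node-43 never turns on. No rule produces node-55, and it is not given.

node-39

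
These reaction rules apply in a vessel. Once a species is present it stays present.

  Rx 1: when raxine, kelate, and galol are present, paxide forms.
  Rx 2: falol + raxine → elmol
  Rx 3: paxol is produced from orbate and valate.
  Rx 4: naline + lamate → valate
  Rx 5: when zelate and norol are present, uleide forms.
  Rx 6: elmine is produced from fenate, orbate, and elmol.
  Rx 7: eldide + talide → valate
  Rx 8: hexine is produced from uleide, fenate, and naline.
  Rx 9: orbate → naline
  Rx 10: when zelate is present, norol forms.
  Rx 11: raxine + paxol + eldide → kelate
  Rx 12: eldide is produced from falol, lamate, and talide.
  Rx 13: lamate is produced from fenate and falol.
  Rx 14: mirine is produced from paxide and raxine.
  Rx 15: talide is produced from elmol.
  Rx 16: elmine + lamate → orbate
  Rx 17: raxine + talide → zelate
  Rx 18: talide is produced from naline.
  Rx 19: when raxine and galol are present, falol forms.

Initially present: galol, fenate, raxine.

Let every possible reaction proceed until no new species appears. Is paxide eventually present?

paxide would need raxine, kelate, and galol (Rx 1), but kelate never forms.

No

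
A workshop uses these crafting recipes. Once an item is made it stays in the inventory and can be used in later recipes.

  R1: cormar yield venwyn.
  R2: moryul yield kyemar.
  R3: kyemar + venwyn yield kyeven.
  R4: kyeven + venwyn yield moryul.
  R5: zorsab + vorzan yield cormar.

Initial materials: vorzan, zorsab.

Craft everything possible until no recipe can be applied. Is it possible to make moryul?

No

moryul would need kyeven and venwyn (R4), but kyeven is never obtained.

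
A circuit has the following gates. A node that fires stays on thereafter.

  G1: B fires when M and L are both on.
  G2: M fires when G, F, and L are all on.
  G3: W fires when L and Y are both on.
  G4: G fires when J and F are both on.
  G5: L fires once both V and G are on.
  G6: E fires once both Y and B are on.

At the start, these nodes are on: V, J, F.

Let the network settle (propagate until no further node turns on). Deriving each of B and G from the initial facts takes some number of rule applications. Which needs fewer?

G: G4: J and F on → G on. [1 rule application]
B: J and F are on, so G fires (G4). G5: V and G on → L on. G, F, and L are on, so M fires (G2). M and L are on, so B fires (G1). [4 rule applications]
G needs fewer.

G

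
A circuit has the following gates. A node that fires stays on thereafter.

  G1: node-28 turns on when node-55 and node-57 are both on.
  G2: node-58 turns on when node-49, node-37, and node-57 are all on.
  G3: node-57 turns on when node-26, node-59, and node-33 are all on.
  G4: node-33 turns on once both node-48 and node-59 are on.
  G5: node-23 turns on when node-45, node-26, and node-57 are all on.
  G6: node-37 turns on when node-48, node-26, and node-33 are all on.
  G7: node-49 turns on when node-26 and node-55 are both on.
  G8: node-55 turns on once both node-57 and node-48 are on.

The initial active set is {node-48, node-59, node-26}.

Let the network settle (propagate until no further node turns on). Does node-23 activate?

node-23 would need node-45, node-26, and node-57 (G5), but node-45 never turns on.

No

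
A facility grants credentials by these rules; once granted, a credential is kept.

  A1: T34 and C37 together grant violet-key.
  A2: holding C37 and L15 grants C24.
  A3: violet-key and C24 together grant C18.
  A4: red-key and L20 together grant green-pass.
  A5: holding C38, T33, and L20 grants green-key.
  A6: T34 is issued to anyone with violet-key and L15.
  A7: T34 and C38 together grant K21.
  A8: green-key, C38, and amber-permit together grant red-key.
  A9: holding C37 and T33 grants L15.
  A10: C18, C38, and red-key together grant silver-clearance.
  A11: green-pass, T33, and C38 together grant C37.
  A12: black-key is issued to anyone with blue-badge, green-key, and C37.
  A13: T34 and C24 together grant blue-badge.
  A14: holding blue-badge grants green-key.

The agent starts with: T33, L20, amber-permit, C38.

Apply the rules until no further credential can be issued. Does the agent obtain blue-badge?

No

blue-badge would need T34 and C24 (A13), but T34 is never granted.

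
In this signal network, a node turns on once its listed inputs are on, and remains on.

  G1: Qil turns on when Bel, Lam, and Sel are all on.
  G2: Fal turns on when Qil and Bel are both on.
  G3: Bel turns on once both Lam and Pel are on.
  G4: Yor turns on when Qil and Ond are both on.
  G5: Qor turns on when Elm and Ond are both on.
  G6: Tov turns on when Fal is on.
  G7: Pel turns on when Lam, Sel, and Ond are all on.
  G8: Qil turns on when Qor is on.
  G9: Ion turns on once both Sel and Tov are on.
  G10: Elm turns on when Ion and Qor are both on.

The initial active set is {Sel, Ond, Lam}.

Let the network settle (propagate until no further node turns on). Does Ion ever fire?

G7: Lam, Sel, and Ond on → Pel on.
Lam and Pel are on, so Bel turns on (G3).
Bel, Lam, and Sel are on, so Qil turns on (G1).
Qil and Bel are on, so Fal turns on (G2).
Fal is on, so Tov turns on (G6).
G9: Sel and Tov on → Ion on.

Yes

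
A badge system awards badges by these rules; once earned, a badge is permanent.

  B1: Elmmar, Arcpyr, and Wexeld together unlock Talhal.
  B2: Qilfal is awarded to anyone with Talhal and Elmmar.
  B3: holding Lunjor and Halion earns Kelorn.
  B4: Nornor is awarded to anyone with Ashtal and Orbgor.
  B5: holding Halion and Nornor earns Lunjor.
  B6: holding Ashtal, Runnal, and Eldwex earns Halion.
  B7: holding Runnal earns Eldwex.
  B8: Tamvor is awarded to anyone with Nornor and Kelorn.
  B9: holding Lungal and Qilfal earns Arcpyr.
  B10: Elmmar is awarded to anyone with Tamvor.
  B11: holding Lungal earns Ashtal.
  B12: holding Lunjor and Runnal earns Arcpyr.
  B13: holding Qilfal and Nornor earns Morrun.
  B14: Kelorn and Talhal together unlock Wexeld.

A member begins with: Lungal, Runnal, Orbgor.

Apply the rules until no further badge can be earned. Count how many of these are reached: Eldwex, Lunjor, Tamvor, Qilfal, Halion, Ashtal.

5

With Lungal, Ashtal is earned (B11).
With Runnal, Eldwex is earned (B7).
With Ashtal and Orbgor, Nornor is earned (B4).
With Ashtal, Runnal, and Eldwex, Halion is earned (B6).
With Halion and Nornor, Lunjor is earned (B5).
With Lunjor and Halion, Kelorn is earned (B3).
With Nornor and Kelorn, Tamvor is earned (B8).
Eldwex: reached.
Lunjor: reached.
Tamvor: reached.
Qilfal would need Talhal and Elmmar (B2), but Talhal is never earned.
Halion: reached.
Ashtal: reached.
Reached: Eldwex, Lunjor, Tamvor, Halion, and Ashtal — 5 of the 6.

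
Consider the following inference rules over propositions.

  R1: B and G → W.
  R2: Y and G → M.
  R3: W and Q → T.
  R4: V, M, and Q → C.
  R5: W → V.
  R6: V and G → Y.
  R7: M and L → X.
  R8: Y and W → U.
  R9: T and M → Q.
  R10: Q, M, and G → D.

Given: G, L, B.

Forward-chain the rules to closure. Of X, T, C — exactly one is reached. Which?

X

B and G hold, so W follows (R1).
From W, R5 gives V.
From V and G, R6 gives Y.
Y and G hold, so M follows (R2).
From M and L, R7 gives X.
T would need W and Q (R3), but Q is never established. C would need V, M, and Q (R4), but Q is never established.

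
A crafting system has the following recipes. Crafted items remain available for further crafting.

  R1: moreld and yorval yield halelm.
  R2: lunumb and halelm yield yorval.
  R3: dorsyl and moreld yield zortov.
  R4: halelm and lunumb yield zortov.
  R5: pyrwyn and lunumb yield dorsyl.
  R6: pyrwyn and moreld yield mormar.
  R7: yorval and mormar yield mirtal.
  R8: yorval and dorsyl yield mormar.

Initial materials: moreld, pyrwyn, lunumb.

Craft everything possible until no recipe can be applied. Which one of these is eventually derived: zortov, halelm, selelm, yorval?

zortov

Using R5, pyrwyn and lunumb make dorsyl.
Using R3, dorsyl and moreld make zortov.
No rule produces selelm, and it is not given. halelm would need moreld and yorval (R1), but yorval is never obtained. yorval would need lunumb and halelm (R2), but halelm is never obtained.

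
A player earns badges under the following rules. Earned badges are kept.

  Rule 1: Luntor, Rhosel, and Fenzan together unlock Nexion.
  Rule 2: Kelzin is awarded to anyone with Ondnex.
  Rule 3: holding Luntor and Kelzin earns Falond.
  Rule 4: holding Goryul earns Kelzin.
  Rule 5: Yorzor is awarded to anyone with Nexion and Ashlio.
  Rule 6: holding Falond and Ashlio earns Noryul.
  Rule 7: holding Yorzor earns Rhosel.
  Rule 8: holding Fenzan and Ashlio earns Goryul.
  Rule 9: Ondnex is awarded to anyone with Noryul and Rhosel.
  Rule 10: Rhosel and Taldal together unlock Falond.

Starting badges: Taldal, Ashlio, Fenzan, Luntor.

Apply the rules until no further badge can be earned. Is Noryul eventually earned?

Yes

With Fenzan and Ashlio, Goryul is earned (Rule 8).
With Goryul, Kelzin is earned (Rule 4).
With Luntor and Kelzin, Falond is earned (Rule 3).
With Falond and Ashlio, Noryul is earned (Rule 6).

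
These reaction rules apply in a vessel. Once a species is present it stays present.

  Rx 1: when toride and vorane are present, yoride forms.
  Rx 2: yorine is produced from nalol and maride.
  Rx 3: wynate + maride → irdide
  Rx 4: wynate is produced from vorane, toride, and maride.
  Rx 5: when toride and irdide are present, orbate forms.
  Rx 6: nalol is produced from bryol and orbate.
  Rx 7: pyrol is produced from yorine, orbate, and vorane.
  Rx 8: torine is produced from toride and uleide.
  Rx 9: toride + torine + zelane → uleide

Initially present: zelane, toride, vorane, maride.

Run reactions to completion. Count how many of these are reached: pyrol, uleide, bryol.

0

pyrol would need yorine, orbate, and vorane (Rx 7), but yorine never forms.
uleide would need toride, torine, and zelane (Rx 9), but torine never forms.
No rule produces bryol, and it is not given.
None of the 3 are reached.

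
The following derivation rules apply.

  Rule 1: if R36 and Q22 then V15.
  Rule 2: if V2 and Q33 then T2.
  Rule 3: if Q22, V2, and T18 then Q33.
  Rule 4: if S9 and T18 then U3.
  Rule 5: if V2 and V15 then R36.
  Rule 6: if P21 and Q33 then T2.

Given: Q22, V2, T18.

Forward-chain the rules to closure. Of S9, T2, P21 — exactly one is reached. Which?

Q22, V2, and T18 hold, so Q33 follows (Rule 3).
V2 and Q33 hold, so T2 follows (Rule 2).
No rule produces P21, and it is not given. No rule produces S9, and it is not given.

T2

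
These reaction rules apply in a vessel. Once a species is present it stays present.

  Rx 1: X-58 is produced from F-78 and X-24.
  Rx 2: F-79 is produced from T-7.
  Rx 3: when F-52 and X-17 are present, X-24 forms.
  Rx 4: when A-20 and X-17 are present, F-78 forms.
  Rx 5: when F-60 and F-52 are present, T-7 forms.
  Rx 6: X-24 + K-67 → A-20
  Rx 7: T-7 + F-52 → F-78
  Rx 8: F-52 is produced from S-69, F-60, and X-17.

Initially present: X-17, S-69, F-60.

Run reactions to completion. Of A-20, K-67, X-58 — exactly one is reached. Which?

X-58

S-69, F-60, and X-17 present → F-52 forms (Rx 8).
F-60 and F-52 present → T-7 forms (Rx 5).
F-52 and X-17 present → X-24 forms (Rx 3).
T-7 and F-52 present → F-78 forms (Rx 7).
F-78 and X-24 present → X-58 forms (Rx 1).
No rule produces K-67, and it is not given. A-20 would need X-24 and K-67 (Rx 6), but K-67 never forms.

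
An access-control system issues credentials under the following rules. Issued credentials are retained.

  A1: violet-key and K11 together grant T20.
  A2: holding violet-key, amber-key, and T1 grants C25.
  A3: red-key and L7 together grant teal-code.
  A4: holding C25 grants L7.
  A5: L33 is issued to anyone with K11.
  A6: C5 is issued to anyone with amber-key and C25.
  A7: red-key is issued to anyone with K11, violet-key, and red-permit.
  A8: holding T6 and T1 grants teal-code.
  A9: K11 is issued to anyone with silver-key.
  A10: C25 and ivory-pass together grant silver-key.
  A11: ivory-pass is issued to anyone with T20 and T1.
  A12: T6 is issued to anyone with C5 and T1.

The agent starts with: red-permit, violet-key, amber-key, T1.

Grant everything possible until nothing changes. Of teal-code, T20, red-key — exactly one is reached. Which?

Holding violet-key, amber-key, and T1 grants C25 (A2).
Holding amber-key and C25 grants C5 (A6).
Holding C5 and T1 grants T6 (A12).
Holding T6 and T1 grants teal-code (A8).
T20 would need violet-key and K11 (A1), but K11 is never granted. red-key would need K11, violet-key, and red-permit (A7), but K11 is never granted.

teal-code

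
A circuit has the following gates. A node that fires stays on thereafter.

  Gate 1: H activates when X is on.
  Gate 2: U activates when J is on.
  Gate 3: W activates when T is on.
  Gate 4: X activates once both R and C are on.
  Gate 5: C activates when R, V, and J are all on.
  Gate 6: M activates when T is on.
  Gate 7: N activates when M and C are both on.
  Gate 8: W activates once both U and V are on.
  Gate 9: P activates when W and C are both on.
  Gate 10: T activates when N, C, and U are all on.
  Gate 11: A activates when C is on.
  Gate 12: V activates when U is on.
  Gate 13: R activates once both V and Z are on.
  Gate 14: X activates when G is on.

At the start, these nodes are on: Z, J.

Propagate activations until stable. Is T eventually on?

No

T would need N, C, and U (Gate 10), but N never turns on.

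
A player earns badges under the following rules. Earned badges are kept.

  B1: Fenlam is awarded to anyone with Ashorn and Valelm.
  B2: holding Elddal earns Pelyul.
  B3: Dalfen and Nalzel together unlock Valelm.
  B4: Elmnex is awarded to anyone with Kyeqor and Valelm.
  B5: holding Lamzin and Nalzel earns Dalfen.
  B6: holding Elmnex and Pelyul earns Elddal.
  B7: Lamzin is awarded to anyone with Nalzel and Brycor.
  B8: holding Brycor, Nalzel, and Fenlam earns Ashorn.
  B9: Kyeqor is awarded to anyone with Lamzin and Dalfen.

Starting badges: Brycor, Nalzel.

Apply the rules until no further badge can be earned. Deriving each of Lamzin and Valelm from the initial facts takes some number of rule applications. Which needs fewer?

Lamzin: With Nalzel and Brycor, Lamzin is earned (B7). [1 rule application]
Valelm: With Nalzel and Brycor, Lamzin is earned (B7). With Lamzin and Nalzel, Dalfen is earned (B5). With Dalfen and Nalzel, Valelm is earned (B3). [3 rule applications]
Lamzin needs fewer.

Lamzin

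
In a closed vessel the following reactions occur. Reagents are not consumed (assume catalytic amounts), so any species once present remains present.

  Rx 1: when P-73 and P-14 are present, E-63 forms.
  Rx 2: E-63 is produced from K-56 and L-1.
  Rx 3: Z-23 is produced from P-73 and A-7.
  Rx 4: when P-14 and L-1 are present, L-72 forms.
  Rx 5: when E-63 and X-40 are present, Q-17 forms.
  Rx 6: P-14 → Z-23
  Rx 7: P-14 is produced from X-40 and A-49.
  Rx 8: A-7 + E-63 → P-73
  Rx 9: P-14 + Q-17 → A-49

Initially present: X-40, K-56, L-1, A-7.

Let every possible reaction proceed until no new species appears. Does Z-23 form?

Yes

K-56 and L-1 present → E-63 forms (Rx 2).
A-7 and E-63 present → P-73 forms (Rx 8).
P-73 and A-7 present → Z-23 forms (Rx 3).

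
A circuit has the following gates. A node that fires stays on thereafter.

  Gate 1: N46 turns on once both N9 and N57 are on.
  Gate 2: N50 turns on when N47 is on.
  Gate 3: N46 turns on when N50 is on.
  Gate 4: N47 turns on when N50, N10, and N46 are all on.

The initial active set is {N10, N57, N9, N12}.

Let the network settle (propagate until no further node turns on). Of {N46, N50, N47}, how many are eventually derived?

Gate 1: N9 and N57 on → N46 on.
N46: reached.
N50 would need N47 (Gate 2), but N47 never turns on.
N47 would need N50, N10, and N46 (Gate 4), but N50 never turns on.
Reached: N46 — 1 of the 3.

1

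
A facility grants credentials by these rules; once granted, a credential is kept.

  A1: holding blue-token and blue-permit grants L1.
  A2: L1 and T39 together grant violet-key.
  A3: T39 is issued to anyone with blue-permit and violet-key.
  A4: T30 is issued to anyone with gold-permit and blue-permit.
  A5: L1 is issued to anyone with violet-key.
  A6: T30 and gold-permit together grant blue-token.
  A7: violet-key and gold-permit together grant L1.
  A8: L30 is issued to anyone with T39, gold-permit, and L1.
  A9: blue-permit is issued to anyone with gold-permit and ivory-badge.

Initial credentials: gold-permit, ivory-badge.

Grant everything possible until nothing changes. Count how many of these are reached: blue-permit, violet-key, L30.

Holding gold-permit and ivory-badge grants blue-permit (A9).
blue-permit: reached.
violet-key would need L1 and T39 (A2), but T39 is never granted.
L30 would need T39, gold-permit, and L1 (A8), but T39 is never granted.
Reached: blue-permit — 1 of the 3.

1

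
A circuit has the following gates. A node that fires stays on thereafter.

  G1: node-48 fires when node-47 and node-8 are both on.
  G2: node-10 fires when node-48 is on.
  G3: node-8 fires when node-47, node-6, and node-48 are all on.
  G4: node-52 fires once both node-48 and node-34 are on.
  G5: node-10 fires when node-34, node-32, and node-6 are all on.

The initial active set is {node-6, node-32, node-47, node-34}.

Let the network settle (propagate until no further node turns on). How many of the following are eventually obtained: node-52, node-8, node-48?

node-52 would need node-48 and node-34 (G4), but node-48 never turns on.
node-8 would need node-47, node-6, and node-48 (G3), but node-48 never turns on.
node-48 would need node-47 and node-8 (G1), but node-8 never turns on.
None of the 3 are reached.

0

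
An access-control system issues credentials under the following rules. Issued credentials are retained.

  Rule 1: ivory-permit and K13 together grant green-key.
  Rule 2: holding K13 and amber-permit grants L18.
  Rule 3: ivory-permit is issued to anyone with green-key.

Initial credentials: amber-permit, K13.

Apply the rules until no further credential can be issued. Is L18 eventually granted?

Yes

Holding K13 and amber-permit grants L18 (Rule 2).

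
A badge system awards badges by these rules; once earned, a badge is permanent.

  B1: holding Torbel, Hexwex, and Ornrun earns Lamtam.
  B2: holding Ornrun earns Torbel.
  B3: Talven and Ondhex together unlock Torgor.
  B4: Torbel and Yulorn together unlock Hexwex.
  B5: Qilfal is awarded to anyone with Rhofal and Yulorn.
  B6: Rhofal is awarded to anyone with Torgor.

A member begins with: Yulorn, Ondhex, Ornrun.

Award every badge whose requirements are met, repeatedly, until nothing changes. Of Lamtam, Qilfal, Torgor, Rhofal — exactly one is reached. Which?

Lamtam

With Ornrun, Torbel is earned (B2).
With Torbel and Yulorn, Hexwex is earned (B4).
With Torbel, Hexwex, and Ornrun, Lamtam is earned (B1).
Torgor would need Talven and Ondhex (B3), but Talven is never earned. Rhofal would need Torgor (B6), but Torgor is never earned. Qilfal would need Rhofal and Yulorn (B5), but Rhofal is never earned.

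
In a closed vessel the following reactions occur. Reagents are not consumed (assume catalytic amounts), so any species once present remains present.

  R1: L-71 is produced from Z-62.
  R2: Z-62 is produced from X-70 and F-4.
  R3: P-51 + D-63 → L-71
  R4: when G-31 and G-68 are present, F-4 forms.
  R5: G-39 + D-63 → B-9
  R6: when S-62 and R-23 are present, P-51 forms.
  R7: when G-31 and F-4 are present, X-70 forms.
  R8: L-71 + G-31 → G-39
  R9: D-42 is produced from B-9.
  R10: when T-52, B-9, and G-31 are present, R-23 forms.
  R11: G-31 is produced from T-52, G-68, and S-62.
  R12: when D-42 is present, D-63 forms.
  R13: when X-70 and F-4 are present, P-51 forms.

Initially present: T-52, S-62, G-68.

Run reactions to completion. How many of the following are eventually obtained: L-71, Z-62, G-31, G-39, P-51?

5

T-52, G-68, and S-62 present → G-31 forms (R11).
G-31 and G-68 present → F-4 forms (R4).
G-31 and F-4 present → X-70 forms (R7).
X-70 and F-4 present → P-51 forms (R13).
X-70 and F-4 present → Z-62 forms (R2).
Z-62 present → L-71 forms (R1).
L-71 and G-31 present → G-39 forms (R8).
L-71: reached.
Z-62: reached.
G-31: reached.
G-39: reached.
P-51: reached.
All 5 are reached.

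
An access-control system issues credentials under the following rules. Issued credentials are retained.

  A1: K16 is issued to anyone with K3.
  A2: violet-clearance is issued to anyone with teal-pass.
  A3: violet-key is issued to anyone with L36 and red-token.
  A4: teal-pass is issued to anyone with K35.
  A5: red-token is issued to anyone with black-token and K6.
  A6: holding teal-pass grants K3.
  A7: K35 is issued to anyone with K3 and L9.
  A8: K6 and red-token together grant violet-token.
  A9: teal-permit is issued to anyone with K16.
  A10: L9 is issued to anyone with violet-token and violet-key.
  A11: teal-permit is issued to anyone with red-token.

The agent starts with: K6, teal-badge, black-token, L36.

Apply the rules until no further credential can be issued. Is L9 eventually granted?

Holding black-token and K6 grants red-token (A5).
Holding K6 and red-token grants violet-token (A8).
Holding L36 and red-token grants violet-key (A3).
Holding violet-token and violet-key grants L9 (A10).

Yes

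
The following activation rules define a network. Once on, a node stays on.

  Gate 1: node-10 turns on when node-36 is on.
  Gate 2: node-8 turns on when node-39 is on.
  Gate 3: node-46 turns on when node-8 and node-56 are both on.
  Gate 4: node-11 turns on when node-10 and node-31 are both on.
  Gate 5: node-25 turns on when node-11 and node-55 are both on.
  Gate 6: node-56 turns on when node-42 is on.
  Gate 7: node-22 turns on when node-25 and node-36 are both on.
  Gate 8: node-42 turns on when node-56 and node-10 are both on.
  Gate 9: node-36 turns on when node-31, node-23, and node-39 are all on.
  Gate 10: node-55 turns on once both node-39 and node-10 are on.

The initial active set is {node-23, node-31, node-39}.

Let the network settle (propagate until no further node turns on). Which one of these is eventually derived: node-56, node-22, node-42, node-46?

node-22

Gate 9: node-31, node-23, and node-39 on → node-36 on.
Gate 1: node-36 on → node-10 on.
node-39 and node-10 are on, so node-55 turns on (Gate 10).
node-10 and node-31 are on, so node-11 turns on (Gate 4).
node-11 and node-55 are on, so node-25 turns on (Gate 5).
node-25 and node-36 are on, so node-22 turns on (Gate 7).
node-56 would need node-42 (Gate 6), but node-42 never turns on. node-42 would need node-56 and node-10 (Gate 8), but node-56 never turns on. node-46 would need node-8 and node-56 (Gate 3), but node-56 never turns on.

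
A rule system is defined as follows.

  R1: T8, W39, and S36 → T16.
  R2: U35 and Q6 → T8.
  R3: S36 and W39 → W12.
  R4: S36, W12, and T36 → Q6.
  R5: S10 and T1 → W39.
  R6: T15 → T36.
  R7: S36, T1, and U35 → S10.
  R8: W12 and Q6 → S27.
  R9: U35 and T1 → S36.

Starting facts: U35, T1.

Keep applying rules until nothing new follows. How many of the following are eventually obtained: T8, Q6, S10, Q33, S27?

From U35 and T1, R9 gives S36.
S36, T1, and U35 hold, so S10 follows (R7).
T8 would need U35 and Q6 (R2), but Q6 is never established.
Q6 would need S36, W12, and T36 (R4), but T36 is never established.
S10: reached.
No rule produces Q33, and it is not given.
S27 would need W12 and Q6 (R8), but Q6 is never established.
Reached: S10 — 1 of the 5.

1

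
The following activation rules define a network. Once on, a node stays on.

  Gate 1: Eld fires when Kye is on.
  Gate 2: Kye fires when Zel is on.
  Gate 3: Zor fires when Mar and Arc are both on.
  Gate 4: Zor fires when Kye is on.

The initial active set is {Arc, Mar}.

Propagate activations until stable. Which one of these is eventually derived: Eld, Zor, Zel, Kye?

Mar and Arc are on, so Zor fires (Gate 3).
No rule produces Zel, and it is not given. Eld would need Kye (Gate 1), but Kye never turns on. Kye would need Zel (Gate 2), but Zel never turns on.

Zor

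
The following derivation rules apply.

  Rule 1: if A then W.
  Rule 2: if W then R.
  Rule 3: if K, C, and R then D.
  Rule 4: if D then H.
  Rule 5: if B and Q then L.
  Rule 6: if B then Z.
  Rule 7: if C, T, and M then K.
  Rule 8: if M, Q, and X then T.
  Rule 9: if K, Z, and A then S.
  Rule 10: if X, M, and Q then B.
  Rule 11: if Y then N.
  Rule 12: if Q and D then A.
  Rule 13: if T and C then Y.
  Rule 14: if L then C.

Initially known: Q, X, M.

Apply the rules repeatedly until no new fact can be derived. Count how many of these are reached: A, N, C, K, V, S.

From X, M, and Q, Rule 10 gives B.
M, Q, and X hold, so T follows (Rule 8).
From B and Q, Rule 5 gives L.
L holds, so C follows (Rule 14).
C, T, and M hold, so K follows (Rule 7).
T and C hold, so Y follows (Rule 13).
From Y, Rule 11 gives N.
A would need Q and D (Rule 12), but D is never established.
N: reached.
C: reached.
K: reached.
No rule produces V, and it is not given.
S would need K, Z, and A (Rule 9), but A is never established.
Reached: N, C, and K — 3 of the 6.

3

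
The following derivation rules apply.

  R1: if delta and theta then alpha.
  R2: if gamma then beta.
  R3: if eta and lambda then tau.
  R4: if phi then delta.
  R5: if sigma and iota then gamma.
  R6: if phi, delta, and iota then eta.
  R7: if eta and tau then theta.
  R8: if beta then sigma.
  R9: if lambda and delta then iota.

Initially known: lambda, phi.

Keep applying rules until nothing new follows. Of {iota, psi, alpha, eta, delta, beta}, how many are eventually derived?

phi holds, so delta follows (R4).
lambda and delta hold, so iota follows (R9).
From phi, delta, and iota, R6 gives eta.
eta and lambda hold, so tau follows (R3).
From eta and tau, R7 gives theta.
delta and theta hold, so alpha follows (R1).
iota: reached.
No rule produces psi, and it is not given.
alpha: reached.
eta: reached.
delta: reached.
beta would need gamma (R2), but gamma is never established.
Reached: iota, alpha, eta, and delta — 4 of the 6.

4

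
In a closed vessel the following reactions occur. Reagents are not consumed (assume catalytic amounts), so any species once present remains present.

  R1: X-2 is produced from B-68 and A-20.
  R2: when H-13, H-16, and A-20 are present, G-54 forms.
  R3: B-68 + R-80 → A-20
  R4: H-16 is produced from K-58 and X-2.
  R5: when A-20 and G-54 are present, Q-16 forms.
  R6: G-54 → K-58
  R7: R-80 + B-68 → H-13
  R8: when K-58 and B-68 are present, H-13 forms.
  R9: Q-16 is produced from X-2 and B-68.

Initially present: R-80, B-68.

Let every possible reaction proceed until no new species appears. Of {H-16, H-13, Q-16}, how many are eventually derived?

2

B-68 and R-80 present → A-20 forms (R3).
R-80 and B-68 present → H-13 forms (R7).
B-68 and A-20 present → X-2 forms (R1).
X-2 and B-68 present → Q-16 forms (R9).
H-16 would need K-58 and X-2 (R4), but K-58 never forms.
H-13: reached.
Q-16: reached.
Reached: H-13 and Q-16 — 2 of the 3.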